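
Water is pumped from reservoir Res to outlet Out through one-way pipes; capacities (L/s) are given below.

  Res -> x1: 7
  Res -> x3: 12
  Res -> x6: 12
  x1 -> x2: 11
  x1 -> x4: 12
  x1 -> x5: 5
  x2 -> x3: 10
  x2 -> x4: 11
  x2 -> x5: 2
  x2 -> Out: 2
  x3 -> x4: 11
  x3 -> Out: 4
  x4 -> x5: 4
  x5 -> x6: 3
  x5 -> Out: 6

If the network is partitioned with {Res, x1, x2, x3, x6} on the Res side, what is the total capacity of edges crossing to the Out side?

Edges leaving {Res, x1, x2, x3, x6}: x1→x4 (12), x1→x5 (5), x2→x4 (11), x2→x5 (2), x2→Out (2), x3→x4 (11), x3→Out (4).
Cut capacity = 12 + 5 + 11 + 2 + 2 + 11 + 4 = 47.

47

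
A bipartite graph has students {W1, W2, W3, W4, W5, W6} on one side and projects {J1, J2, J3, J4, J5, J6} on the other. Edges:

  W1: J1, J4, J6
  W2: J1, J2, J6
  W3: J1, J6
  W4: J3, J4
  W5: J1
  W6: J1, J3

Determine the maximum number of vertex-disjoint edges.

Unit-capacity flow: source→left, listed edges, right→sink; max matching = max flow.
Augmenting path W1→J1 (+1); matched 1.
Augmenting path W2→J2 (+1); matched 2.
Augmenting path W3→J6 (+1); matched 3.
Augmenting path W4→J3 (+1); matched 4.
Augmenting path W5→J1→W1→J4 (+1); matched 5.
No augmenting path remains; maximum matching = 5.
König certificate: {W2, J1, J3, J4, J6} is a vertex cover of size 5 (every listed pair touches it), so no matching can be larger.

5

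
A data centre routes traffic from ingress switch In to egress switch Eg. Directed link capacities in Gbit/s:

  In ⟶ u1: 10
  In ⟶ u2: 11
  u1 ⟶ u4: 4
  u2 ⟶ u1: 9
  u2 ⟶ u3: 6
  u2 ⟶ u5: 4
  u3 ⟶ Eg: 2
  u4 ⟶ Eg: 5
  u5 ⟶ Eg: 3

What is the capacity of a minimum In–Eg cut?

9

Augment In→u1→u4→Eg: bottleneck 4, flow now 4.
Augment In→u2→u3→Eg: bottleneck 2, flow now 6.
Augment In→u2→u5→Eg: bottleneck 3, flow now 9.
No augmenting path remains; maximum flow = 9.
By max-flow min-cut, the minimum cut capacity equals the max flow.
In the residual graph, reachable from In: {In, u1, u2, u3, u5}.
Min-cut edges: u1→u4 (4), u3→Eg (2), u5→Eg (3); capacity 4 + 2 + 3 = 9.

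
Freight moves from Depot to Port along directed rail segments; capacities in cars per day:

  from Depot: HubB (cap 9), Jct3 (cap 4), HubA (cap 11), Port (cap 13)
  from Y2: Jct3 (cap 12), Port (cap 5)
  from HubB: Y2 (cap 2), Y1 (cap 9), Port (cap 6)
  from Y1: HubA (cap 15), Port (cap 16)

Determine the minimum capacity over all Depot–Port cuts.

Augment Depot→Port: bottleneck 13, flow now 13.
Augment Depot→HubB→Port: bottleneck 6, flow now 19.
Augment Depot→HubB→Y2→Port: bottleneck 2, flow now 21.
Augment Depot→HubB→Y1→Port: bottleneck 1, flow now 22.
No augmenting path remains; maximum flow = 22.
By max-flow min-cut, the minimum cut capacity equals the max flow.
In the residual graph, reachable from Depot: {Depot, Jct3, HubA}.
Min-cut edges: Depot→HubB (9), Depot→Port (13); capacity 9 + 13 = 22.

22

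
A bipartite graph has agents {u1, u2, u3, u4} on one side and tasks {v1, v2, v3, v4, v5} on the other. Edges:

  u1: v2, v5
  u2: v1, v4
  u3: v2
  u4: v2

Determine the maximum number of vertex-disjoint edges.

Unit-capacity flow: source→left, listed edges, right→sink; max matching = max flow.
Augmenting path u1→v2 (+1); matched 1.
Augmenting path u2→v1 (+1); matched 2.
Augmenting path u3→v2→u1→v5 (+1); matched 3.
No augmenting path remains; maximum matching = 3.
König certificate: {u1, u2, v2} is a vertex cover of size 3 (every listed pair touches it), so no matching can be larger.

3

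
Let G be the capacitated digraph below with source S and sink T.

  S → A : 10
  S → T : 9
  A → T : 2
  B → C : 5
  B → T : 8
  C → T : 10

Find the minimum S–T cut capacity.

Augment S→T: bottleneck 9, flow now 9.
Augment S→A→T: bottleneck 2, flow now 11.
No augmenting path remains; maximum flow = 11.
By max-flow min-cut, the minimum cut capacity equals the max flow.
In the residual graph, reachable from S: {S, A}.
Min-cut edges: S→T (9), A→T (2); capacity 9 + 2 = 11.

11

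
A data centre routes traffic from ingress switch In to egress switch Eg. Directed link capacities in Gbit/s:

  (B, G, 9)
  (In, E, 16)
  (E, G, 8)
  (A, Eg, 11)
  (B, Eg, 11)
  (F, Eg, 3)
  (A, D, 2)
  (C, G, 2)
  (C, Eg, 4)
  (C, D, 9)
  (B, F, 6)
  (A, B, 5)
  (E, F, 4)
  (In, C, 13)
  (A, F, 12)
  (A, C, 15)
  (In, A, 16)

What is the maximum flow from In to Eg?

23

Augment In→A→Eg: bottleneck 11, flow now 11.
Augment In→C→Eg: bottleneck 4, flow now 15.
Augment In→A→B→Eg: bottleneck 5, flow now 20.
Augment In→E→F→Eg: bottleneck 3, flow now 23.
No augmenting path remains; maximum flow = 23.
In the residual graph, reachable from In: {In, C, D, E, F, G}.
Min-cut edges: In→A (16), C→Eg (4), F→Eg (3); capacity 16 + 4 + 3 = 23.
This cut is saturated, so no flow can exceed 23.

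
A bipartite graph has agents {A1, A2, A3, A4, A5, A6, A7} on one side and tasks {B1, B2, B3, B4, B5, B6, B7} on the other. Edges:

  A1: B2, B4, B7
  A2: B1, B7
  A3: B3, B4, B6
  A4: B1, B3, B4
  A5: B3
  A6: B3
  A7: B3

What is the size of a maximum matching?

Unit-capacity flow: source→left, listed edges, right→sink; max matching = max flow.
Augmenting path A1→B2 (+1); matched 1.
Augmenting path A2→B1 (+1); matched 2.
Augmenting path A3→B3 (+1); matched 3.
Augmenting path A4→B4 (+1); matched 4.
Augmenting path A5→B3→A3→B6 (+1); matched 5.
No augmenting path remains; maximum matching = 5.
König certificate: {A1, A2, A3, A4, B3} is a vertex cover of size 5 (every listed pair touches it), so no matching can be larger.

5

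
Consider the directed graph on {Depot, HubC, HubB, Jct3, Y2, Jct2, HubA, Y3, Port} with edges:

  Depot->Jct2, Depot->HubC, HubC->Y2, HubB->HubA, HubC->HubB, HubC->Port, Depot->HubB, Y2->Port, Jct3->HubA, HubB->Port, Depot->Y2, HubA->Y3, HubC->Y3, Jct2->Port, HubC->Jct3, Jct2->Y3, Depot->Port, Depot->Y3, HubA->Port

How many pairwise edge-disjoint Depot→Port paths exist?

Assign every edge capacity 1; by Menger, the answer equals the max flow.
Path Depot→Port (+1); total 1.
Path Depot→HubC→Port (+1); total 2.
Path Depot→HubB→Port (+1); total 3.
Path Depot→Y2→Port (+1); total 4.
Path Depot→Jct2→Port (+1); total 5.
No residual Depot→Port path; max flow = 5.
Certifying cut of size 5: {Depot→HubB, Depot→HubC, Depot→Jct2, Depot→Port, Depot→Y2}.

5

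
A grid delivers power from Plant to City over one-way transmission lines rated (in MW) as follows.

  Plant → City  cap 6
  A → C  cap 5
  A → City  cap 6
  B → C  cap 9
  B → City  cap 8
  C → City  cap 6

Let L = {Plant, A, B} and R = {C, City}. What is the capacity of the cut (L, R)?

Edges leaving {Plant, A, B}: Plant→City (6), A→C (5), A→City (6), B→C (9), B→City (8).
Cut capacity = 6 + 5 + 6 + 9 + 8 = 34.

34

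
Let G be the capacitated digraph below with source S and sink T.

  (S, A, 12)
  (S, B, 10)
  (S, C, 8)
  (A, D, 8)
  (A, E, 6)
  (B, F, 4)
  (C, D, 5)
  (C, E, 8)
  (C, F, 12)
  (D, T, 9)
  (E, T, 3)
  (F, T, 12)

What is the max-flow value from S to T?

23

Augment S→A→D→T: bottleneck 8, flow now 8.
Augment S→A→E→T: bottleneck 3, flow now 11.
Augment S→B→F→T: bottleneck 4, flow now 15.
Augment S→C→D→T: bottleneck 1, flow now 16.
Augment S→C→F→T: bottleneck 7, flow now 23.
No augmenting path remains; maximum flow = 23.
In the residual graph, reachable from S: {S, A, B, E}.
Min-cut edges: S→C (8), A→D (8), B→F (4), E→T (3); capacity 8 + 8 + 4 + 3 = 23.
This cut is saturated, so no flow can exceed 23.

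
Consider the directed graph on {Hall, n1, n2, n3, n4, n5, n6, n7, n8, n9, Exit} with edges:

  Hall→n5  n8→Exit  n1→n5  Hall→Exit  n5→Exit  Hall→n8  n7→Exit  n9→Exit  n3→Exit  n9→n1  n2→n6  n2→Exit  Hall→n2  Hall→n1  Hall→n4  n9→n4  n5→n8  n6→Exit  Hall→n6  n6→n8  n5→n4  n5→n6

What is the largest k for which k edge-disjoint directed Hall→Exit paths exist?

5

Assign every edge capacity 1; by Menger, the answer equals the max flow.
Path Hall→Exit (+1); total 1.
Path Hall→n2→Exit (+1); total 2.
Path Hall→n5→Exit (+1); total 3.
Path Hall→n6→Exit (+1); total 4.
Path Hall→n8→Exit (+1); total 5.
No residual Hall→Exit path; max flow = 5.
Certifying cut of size 5: {Hall→Exit, Hall→n2, n5→Exit, n6→Exit, n8→Exit}.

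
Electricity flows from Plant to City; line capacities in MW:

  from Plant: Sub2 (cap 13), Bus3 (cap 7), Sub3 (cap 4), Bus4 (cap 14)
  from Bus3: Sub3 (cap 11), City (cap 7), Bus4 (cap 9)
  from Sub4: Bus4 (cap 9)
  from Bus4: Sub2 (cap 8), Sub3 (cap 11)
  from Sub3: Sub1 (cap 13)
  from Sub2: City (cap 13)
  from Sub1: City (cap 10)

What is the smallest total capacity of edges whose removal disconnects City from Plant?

30

Augment Plant→Bus3→City: bottleneck 7, flow now 7.
Augment Plant→Sub2→City: bottleneck 13, flow now 20.
Augment Plant→Sub3→Sub1→City: bottleneck 4, flow now 24.
Augment Plant→Bus4→Sub3→Sub1→City: bottleneck 6, flow now 30.
No augmenting path remains; maximum flow = 30.
By max-flow min-cut, the minimum cut capacity equals the max flow.
In the residual graph, reachable from Plant: {Plant, Bus4, Sub3, Sub2, Sub1}.
Min-cut edges: Plant→Bus3 (7), Sub2→City (13), Sub1→City (10); capacity 7 + 13 + 10 = 30.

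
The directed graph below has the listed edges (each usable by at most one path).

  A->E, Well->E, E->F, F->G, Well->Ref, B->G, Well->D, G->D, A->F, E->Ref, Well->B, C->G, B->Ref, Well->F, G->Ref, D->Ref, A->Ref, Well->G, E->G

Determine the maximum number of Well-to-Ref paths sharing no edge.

5

Assign every edge capacity 1; by Menger, the answer equals the max flow.
Path Well→Ref (+1); total 1.
Path Well→B→Ref (+1); total 2.
Path Well→D→Ref (+1); total 3.
Path Well→E→Ref (+1); total 4.
Path Well→G→Ref (+1); total 5.
No residual Well→Ref path; max flow = 5.
Certifying cut of size 5: {D→Ref, G→Ref, Well→B, Well→E, Well→Ref}.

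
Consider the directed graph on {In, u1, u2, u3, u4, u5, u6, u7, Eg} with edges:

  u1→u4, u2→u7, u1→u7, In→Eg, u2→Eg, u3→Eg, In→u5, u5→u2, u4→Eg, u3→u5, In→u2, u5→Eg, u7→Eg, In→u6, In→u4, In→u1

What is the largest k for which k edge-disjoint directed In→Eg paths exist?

Assign every edge capacity 1; by Menger, the answer equals the max flow.
Path In→Eg (+1); total 1.
Path In→u2→Eg (+1); total 2.
Path In→u4→Eg (+1); total 3.
Path In→u5→Eg (+1); total 4.
Path In→u1→u7→Eg (+1); total 5.
No residual In→Eg path; max flow = 5.
Certifying cut of size 5: {In→Eg, In→u1, In→u2, In→u4, In→u5}.

5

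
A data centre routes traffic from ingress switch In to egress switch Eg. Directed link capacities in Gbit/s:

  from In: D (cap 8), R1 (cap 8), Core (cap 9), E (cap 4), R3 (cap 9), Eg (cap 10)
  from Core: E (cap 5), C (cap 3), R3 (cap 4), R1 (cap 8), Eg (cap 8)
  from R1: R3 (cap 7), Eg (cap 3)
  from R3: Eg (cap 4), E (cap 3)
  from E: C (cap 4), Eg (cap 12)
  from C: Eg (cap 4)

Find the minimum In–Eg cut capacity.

Augment In→Eg: bottleneck 10, flow now 10.
Augment In→Core→Eg: bottleneck 8, flow now 18.
Augment In→R1→Eg: bottleneck 3, flow now 21.
Augment In→R3→Eg: bottleneck 4, flow now 25.
Augment In→E→Eg: bottleneck 4, flow now 29.
Augment In→Core→E→Eg: bottleneck 1, flow now 30.
Augment In→R3→E→Eg: bottleneck 3, flow now 33.
No augmenting path remains; maximum flow = 33.
By max-flow min-cut, the minimum cut capacity equals the max flow.
In the residual graph, reachable from In: {In, D, R1, R3}.
Min-cut edges: In→Core (9), In→E (4), In→Eg (10), R1→Eg (3), R3→E (3), R3→Eg (4); capacity 9 + 4 + 10 + 3 + 3 + 4 = 33.

33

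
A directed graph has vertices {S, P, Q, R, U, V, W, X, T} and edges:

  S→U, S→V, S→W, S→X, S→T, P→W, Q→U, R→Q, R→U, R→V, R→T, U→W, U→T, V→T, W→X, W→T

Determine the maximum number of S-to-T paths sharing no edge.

Assign every edge capacity 1; by Menger, the answer equals the max flow.
Path S→T (+1); total 1.
Path S→U→T (+1); total 2.
Path S→V→T (+1); total 3.
Path S→W→T (+1); total 4.
No residual S→T path; max flow = 4.
Certifying cut of size 4: {S→T, S→U, S→V, S→W}.

4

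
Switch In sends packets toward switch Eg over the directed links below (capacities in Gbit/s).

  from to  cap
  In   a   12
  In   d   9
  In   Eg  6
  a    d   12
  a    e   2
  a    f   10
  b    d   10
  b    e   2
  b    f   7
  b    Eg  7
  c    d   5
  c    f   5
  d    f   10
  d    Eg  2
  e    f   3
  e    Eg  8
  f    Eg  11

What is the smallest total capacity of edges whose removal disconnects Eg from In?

Augment In→Eg: bottleneck 6, flow now 6.
Augment In→d→Eg: bottleneck 2, flow now 8.
Augment In→a→e→Eg: bottleneck 2, flow now 10.
Augment In→a→f→Eg: bottleneck 10, flow now 20.
Augment In→d→f→Eg: bottleneck 1, flow now 21.
No augmenting path remains; maximum flow = 21.
By max-flow min-cut, the minimum cut capacity equals the max flow.
In the residual graph, reachable from In: {In, a, d, f}.
Min-cut edges: In→Eg (6), a→e (2), d→Eg (2), f→Eg (11); capacity 6 + 2 + 2 + 11 = 21.

21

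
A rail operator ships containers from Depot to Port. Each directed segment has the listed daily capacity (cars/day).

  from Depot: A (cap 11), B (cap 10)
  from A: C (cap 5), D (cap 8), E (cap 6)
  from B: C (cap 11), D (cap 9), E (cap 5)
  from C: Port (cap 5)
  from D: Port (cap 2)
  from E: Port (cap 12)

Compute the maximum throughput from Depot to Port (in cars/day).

Augment Depot→A→C→Port: bottleneck 5, flow now 5.
Augment Depot→A→D→Port: bottleneck 2, flow now 7.
Augment Depot→A→E→Port: bottleneck 4, flow now 11.
Augment Depot→B→E→Port: bottleneck 5, flow now 16.
Augment Depot→B→C→A→E→Port: bottleneck 2, flow now 18. (uses reverse residual edge)
No augmenting path remains; maximum flow = 18.
In the residual graph, reachable from Depot: {Depot, A, B, C, D}.
Min-cut edges: A→E (6), B→E (5), C→Port (5), D→Port (2); capacity 6 + 5 + 5 + 2 = 18.
This cut is saturated, so no flow can exceed 18.

18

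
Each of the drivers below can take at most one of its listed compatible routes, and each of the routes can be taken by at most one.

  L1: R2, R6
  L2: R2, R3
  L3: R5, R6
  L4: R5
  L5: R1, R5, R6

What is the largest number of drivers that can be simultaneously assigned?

Unit-capacity flow: source→left, listed edges, right→sink; max matching = max flow.
Augmenting path L1→R2 (+1); matched 1.
Augmenting path L2→R3 (+1); matched 2.
Augmenting path L3→R5 (+1); matched 3.
Augmenting path L5→R1 (+1); matched 4.
Augmenting path L4→R5→L3→R6 (+1); matched 5.
No augmenting path remains; maximum matching = 5.
König certificate: {L1, L2, L3, L4, L5} is a vertex cover of size 5 (every listed pair touches it), so no matching can be larger.

5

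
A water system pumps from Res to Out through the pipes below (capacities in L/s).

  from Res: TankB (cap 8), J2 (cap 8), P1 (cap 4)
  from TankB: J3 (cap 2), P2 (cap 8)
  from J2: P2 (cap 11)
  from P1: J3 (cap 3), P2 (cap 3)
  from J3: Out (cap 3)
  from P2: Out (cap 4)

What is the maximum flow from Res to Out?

Augment Res→TankB→J3→Out: bottleneck 2, flow now 2.
Augment Res→TankB→P2→Out: bottleneck 4, flow now 6.
Augment Res→P1→J3→Out: bottleneck 1, flow now 7.
No augmenting path remains; maximum flow = 7.
In the residual graph, reachable from Res: {Res, TankB, J2, P1, J3, P2}.
Min-cut edges: J3→Out (3), P2→Out (4); capacity 3 + 4 = 7.
This cut is saturated, so no flow can exceed 7.

7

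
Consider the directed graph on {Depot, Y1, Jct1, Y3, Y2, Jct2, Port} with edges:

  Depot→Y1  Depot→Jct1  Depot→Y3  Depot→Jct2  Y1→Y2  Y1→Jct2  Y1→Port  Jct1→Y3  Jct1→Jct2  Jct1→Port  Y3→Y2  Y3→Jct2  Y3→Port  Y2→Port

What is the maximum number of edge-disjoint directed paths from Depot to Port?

3

Assign every edge capacity 1; by Menger, the answer equals the max flow.
Path Depot→Y1→Port (+1); total 1.
Path Depot→Jct1→Port (+1); total 2.
Path Depot→Y3→Port (+1); total 3.
No residual Depot→Port path; max flow = 3.
Certifying cut of size 3: {Depot→Jct1, Depot→Y1, Depot→Y3}.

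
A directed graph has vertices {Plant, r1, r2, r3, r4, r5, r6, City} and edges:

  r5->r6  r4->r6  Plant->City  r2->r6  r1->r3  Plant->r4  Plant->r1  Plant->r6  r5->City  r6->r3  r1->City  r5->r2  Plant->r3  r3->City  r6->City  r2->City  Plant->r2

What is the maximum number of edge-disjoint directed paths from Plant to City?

5

Assign every edge capacity 1; by Menger, the answer equals the max flow.
Path Plant→City (+1); total 1.
Path Plant→r1→City (+1); total 2.
Path Plant→r2→City (+1); total 3.
Path Plant→r3→City (+1); total 4.
Path Plant→r6→City (+1); total 5.
No residual Plant→City path; max flow = 5.
Certifying cut of size 5: {Plant→City, Plant→r1, Plant→r2, r3→City, r6→City}.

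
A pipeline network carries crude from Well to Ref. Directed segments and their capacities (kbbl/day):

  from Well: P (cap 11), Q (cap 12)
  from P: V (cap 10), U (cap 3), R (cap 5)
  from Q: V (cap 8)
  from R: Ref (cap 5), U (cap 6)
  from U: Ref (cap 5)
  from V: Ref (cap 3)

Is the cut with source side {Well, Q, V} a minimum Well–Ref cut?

No — its capacity is 14, but the minimum cut has capacity 11.

Given cut capacity: 11 + 3 = 14.
Augment Well→P→R→Ref: bottleneck 5, flow now 5.
Augment Well→P→U→Ref: bottleneck 3, flow now 8.
Augment Well→P→V→Ref: bottleneck 3, flow now 11.
No augmenting path remains; maximum flow = 11.
In the residual graph, reachable from Well: {Well, P, Q, V}.
Min-cut edges: P→R (5), P→U (3), V→Ref (3); capacity 5 + 3 + 3 = 11.
Cut capacity 14 exceeds the max flow 11, so it is not minimum.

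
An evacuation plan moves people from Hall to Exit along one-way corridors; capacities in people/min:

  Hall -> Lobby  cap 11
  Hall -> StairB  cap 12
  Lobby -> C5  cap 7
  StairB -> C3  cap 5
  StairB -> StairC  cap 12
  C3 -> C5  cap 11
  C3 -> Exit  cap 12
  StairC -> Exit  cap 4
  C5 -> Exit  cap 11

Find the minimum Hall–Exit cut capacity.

Augment Hall→Lobby→C5→Exit: bottleneck 7, flow now 7.
Augment Hall→StairB→C3→Exit: bottleneck 5, flow now 12.
Augment Hall→StairB→StairC→Exit: bottleneck 4, flow now 16.
No augmenting path remains; maximum flow = 16.
By max-flow min-cut, the minimum cut capacity equals the max flow.
In the residual graph, reachable from Hall: {Hall, Lobby, StairB, StairC}.
Min-cut edges: Lobby→C5 (7), StairB→C3 (5), StairC→Exit (4); capacity 7 + 5 + 4 = 16.

16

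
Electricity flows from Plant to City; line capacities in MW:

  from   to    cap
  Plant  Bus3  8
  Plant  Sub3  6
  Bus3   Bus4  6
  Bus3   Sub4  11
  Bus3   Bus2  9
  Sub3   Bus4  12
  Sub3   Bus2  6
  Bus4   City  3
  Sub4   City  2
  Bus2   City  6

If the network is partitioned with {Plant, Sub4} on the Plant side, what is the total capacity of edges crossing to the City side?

16

Edges leaving {Plant, Sub4}: Plant→Bus3 (8), Plant→Sub3 (6), Sub4→City (2).
Cut capacity = 8 + 6 + 2 = 16.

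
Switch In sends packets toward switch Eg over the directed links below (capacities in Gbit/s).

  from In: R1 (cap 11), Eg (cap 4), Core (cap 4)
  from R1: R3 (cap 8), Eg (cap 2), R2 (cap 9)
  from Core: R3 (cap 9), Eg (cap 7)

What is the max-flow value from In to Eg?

Augment In→Eg: bottleneck 4, flow now 4.
Augment In→R1→Eg: bottleneck 2, flow now 6.
Augment In→Core→Eg: bottleneck 4, flow now 10.
No augmenting path remains; maximum flow = 10.
In the residual graph, reachable from In: {In, R1, R2, R3}.
Min-cut edges: In→Core (4), In→Eg (4), R1→Eg (2); capacity 4 + 4 + 2 = 10.
This cut is saturated, so no flow can exceed 10.

10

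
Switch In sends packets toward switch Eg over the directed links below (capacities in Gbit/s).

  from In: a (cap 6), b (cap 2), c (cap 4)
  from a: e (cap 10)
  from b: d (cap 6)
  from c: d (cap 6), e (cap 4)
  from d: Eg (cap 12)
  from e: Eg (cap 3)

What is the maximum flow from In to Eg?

Augment In→a→e→Eg: bottleneck 3, flow now 3.
Augment In→b→d→Eg: bottleneck 2, flow now 5.
Augment In→c→d→Eg: bottleneck 4, flow now 9.
No augmenting path remains; maximum flow = 9.
In the residual graph, reachable from In: {In, a, e}.
Min-cut edges: In→b (2), In→c (4), e→Eg (3); capacity 2 + 4 + 3 = 9.
This cut is saturated, so no flow can exceed 9.

9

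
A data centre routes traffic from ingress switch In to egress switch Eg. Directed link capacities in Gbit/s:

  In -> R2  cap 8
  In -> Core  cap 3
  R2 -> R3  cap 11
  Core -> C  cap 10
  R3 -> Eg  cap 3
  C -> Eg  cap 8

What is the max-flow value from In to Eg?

6

Augment In→R2→R3→Eg: bottleneck 3, flow now 3.
Augment In→Core→C→Eg: bottleneck 3, flow now 6.
No augmenting path remains; maximum flow = 6.
In the residual graph, reachable from In: {In, R2, R3}.
Min-cut edges: In→Core (3), R3→Eg (3); capacity 3 + 3 = 6.
This cut is saturated, so no flow can exceed 6.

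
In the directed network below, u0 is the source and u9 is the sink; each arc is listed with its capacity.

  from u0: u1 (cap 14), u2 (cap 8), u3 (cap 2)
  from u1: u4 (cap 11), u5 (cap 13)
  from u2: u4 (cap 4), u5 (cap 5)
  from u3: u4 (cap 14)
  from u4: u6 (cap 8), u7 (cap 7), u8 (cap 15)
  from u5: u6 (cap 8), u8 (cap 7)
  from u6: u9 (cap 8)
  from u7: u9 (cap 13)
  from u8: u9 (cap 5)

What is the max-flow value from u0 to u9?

20

Augment u0→u1→u4→u6→u9: bottleneck 8, flow now 8.
Augment u0→u1→u4→u7→u9: bottleneck 3, flow now 11.
Augment u0→u1→u5→u8→u9: bottleneck 3, flow now 14.
Augment u0→u2→u4→u7→u9: bottleneck 4, flow now 18.
Augment u0→u2→u5→u8→u9: bottleneck 2, flow now 20.
No augmenting path remains; maximum flow = 20.
In the residual graph, reachable from u0: {u0, u1, u2, u3, u4, u5, u6, u8}.
Min-cut edges: u4→u7 (7), u6→u9 (8), u8→u9 (5); capacity 7 + 8 + 5 = 20.
This cut is saturated, so no flow can exceed 20.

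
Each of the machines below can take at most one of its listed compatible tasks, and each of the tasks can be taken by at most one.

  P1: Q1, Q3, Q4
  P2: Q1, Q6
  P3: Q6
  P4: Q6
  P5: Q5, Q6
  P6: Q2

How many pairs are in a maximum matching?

5

Unit-capacity flow: source→left, listed edges, right→sink; max matching = max flow.
Augmenting path P1→Q1 (+1); matched 1.
Augmenting path P2→Q6 (+1); matched 2.
Augmenting path P5→Q5 (+1); matched 3.
Augmenting path P6→Q2 (+1); matched 4.
Augmenting path P3→Q6→P2→Q1→P1→Q3 (+1); matched 5.
No augmenting path remains; maximum matching = 5.
König certificate: {P1, P2, P5, P6, Q6} is a vertex cover of size 5 (every listed pair touches it), so no matching can be larger.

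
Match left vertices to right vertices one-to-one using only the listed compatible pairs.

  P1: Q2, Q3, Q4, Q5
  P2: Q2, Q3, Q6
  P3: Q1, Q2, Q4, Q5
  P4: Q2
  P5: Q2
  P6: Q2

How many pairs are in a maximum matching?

Unit-capacity flow: source→left, listed edges, right→sink; max matching = max flow.
Augmenting path P1→Q2 (+1); matched 1.
Augmenting path P2→Q3 (+1); matched 2.
Augmenting path P3→Q1 (+1); matched 3.
Augmenting path P4→Q2→P1→Q4 (+1); matched 4.
No augmenting path remains; maximum matching = 4.
König certificate: {P1, P2, P3, Q2} is a vertex cover of size 4 (every listed pair touches it), so no matching can be larger.

4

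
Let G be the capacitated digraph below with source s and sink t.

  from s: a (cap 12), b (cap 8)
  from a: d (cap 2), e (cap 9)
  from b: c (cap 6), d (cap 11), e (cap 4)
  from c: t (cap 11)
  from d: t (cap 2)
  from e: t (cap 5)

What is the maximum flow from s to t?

Augment s→a→d→t: bottleneck 2, flow now 2.
Augment s→a→e→t: bottleneck 5, flow now 7.
Augment s→b→c→t: bottleneck 6, flow now 13.
No augmenting path remains; maximum flow = 13.
In the residual graph, reachable from s: {s, a, b, d, e}.
Min-cut edges: b→c (6), d→t (2), e→t (5); capacity 6 + 2 + 5 = 13.
This cut is saturated, so no flow can exceed 13.

13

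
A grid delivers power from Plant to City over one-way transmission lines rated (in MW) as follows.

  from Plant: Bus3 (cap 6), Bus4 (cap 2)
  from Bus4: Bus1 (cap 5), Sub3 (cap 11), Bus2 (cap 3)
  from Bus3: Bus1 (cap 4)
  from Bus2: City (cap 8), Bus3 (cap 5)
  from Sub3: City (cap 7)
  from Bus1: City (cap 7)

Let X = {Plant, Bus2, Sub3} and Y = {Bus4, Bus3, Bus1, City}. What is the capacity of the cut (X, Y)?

28

Edges leaving {Plant, Bus2, Sub3}: Plant→Bus4 (2), Plant→Bus3 (6), Bus2→Bus3 (5), Bus2→City (8), Sub3→City (7).
Cut capacity = 2 + 6 + 5 + 8 + 7 = 28.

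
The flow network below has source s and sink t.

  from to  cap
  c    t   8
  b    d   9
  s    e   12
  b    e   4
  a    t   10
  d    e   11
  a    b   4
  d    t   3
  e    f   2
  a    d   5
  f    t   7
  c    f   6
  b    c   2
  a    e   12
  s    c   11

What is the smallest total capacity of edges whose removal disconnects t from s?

Augment s→c→t: bottleneck 8, flow now 8.
Augment s→c→f→t: bottleneck 3, flow now 11.
Augment s→e→f→t: bottleneck 2, flow now 13.
No augmenting path remains; maximum flow = 13.
By max-flow min-cut, the minimum cut capacity equals the max flow.
In the residual graph, reachable from s: {s, e}.
Min-cut edges: s→c (11), e→f (2); capacity 11 + 2 = 13.

13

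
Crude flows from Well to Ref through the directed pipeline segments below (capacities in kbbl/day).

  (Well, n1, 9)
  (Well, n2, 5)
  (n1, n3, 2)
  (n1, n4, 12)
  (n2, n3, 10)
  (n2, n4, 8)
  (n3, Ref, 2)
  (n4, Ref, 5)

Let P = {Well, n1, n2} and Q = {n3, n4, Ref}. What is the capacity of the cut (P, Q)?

32

Edges leaving {Well, n1, n2}: n1→n3 (2), n1→n4 (12), n2→n3 (10), n2→n4 (8).
Cut capacity = 2 + 12 + 10 + 8 = 32.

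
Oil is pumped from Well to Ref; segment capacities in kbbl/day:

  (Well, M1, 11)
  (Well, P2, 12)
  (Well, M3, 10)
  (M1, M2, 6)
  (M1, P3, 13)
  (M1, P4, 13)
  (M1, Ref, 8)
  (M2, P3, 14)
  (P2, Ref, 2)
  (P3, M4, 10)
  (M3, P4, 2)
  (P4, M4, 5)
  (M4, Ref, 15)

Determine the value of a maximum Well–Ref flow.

15

Augment Well→M1→Ref: bottleneck 8, flow now 8.
Augment Well→P2→Ref: bottleneck 2, flow now 10.
Augment Well→M1→P3→M4→Ref: bottleneck 3, flow now 13.
Augment Well→M3→P4→M4→Ref: bottleneck 2, flow now 15.
No augmenting path remains; maximum flow = 15.
In the residual graph, reachable from Well: {Well, P2, M3}.
Min-cut edges: Well→M1 (11), P2→Ref (2), M3→P4 (2); capacity 11 + 2 + 2 = 15.
This cut is saturated, so no flow can exceed 15.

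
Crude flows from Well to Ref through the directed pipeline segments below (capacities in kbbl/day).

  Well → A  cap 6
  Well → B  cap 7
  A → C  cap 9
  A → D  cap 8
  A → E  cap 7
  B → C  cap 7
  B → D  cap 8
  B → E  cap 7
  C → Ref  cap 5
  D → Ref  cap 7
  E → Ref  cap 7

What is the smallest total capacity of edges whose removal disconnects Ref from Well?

Augment Well→A→C→Ref: bottleneck 5, flow now 5.
Augment Well→A→D→Ref: bottleneck 1, flow now 6.
Augment Well→B→D→Ref: bottleneck 6, flow now 12.
Augment Well→B→E→Ref: bottleneck 1, flow now 13.
No augmenting path remains; maximum flow = 13.
By max-flow min-cut, the minimum cut capacity equals the max flow.
In the residual graph, reachable from Well: {Well}.
Min-cut edges: Well→A (6), Well→B (7); capacity 6 + 7 = 13.

13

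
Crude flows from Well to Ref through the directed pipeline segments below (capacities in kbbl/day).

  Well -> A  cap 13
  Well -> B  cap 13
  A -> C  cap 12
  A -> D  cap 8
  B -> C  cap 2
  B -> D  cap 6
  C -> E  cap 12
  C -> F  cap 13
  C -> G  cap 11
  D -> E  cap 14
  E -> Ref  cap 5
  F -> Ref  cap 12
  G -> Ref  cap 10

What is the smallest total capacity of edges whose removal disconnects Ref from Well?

19

Augment Well→A→C→E→Ref: bottleneck 5, flow now 5.
Augment Well→A→C→F→Ref: bottleneck 7, flow now 12.
Augment Well→B→C→F→Ref: bottleneck 2, flow now 14.
Augment Well→A→D→E→C→F→Ref: bottleneck 1, flow now 15. (uses reverse residual edge)
Augment Well→B→D→E→C→F→Ref: bottleneck 2, flow now 17. (uses reverse residual edge)
Augment Well→B→D→E→C→G→Ref: bottleneck 2, flow now 19. (uses reverse residual edge)
No augmenting path remains; maximum flow = 19.
By max-flow min-cut, the minimum cut capacity equals the max flow.
In the residual graph, reachable from Well: {Well, A, B, D, E}.
Min-cut edges: A→C (12), B→C (2), E→Ref (5); capacity 12 + 2 + 5 = 19.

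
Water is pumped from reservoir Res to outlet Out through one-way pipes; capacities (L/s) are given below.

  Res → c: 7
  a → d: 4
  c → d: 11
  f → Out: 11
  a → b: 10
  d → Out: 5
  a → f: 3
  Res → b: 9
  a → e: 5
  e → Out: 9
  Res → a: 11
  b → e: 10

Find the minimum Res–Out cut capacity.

Augment Res→a→d→Out: bottleneck 4, flow now 4.
Augment Res→a→e→Out: bottleneck 5, flow now 9.
Augment Res→a→f→Out: bottleneck 2, flow now 11.
Augment Res→b→e→Out: bottleneck 4, flow now 15.
Augment Res→c→d→Out: bottleneck 1, flow now 16.
Augment Res→b→e→a→f→Out: bottleneck 1, flow now 17. (uses reverse residual edge)
No augmenting path remains; maximum flow = 17.
By max-flow min-cut, the minimum cut capacity equals the max flow.
In the residual graph, reachable from Res: {Res, a, b, c, d, e}.
Min-cut edges: a→f (3), d→Out (5), e→Out (9); capacity 3 + 5 + 9 = 17.

17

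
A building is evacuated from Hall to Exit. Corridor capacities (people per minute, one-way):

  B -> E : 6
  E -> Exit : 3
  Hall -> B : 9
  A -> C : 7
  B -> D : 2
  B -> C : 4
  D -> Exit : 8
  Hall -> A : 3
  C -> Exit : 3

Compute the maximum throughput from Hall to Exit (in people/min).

8

Augment Hall→A→C→Exit: bottleneck 3, flow now 3.
Augment Hall→B→D→Exit: bottleneck 2, flow now 5.
Augment Hall→B→E→Exit: bottleneck 3, flow now 8.
No augmenting path remains; maximum flow = 8.
In the residual graph, reachable from Hall: {Hall, A, B, C, E}.
Min-cut edges: B→D (2), C→Exit (3), E→Exit (3); capacity 2 + 3 + 3 = 8.
This cut is saturated, so no flow can exceed 8.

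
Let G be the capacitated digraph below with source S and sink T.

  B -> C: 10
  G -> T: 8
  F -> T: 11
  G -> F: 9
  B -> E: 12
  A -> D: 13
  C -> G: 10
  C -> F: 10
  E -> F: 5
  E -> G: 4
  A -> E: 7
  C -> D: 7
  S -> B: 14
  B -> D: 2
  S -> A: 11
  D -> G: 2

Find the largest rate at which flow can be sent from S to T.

19

Augment S→A→D→G→T: bottleneck 2, flow now 2.
Augment S→A→E→F→T: bottleneck 5, flow now 7.
Augment S→A→E→G→T: bottleneck 2, flow now 9.
Augment S→B→C→F→T: bottleneck 6, flow now 15.
Augment S→B→C→G→T: bottleneck 4, flow now 19.
No augmenting path remains; maximum flow = 19.
In the residual graph, reachable from S: {S, A, B, C, D, E, F, G}.
Min-cut edges: F→T (11), G→T (8); capacity 11 + 8 = 19.
This cut is saturated, so no flow can exceed 19.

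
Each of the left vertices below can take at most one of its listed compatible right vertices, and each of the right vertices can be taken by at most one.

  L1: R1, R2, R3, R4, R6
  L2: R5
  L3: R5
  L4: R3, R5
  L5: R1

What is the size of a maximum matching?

4

Unit-capacity flow: source→left, listed edges, right→sink; max matching = max flow.
Augmenting path L1→R1 (+1); matched 1.
Augmenting path L2→R5 (+1); matched 2.
Augmenting path L4→R3 (+1); matched 3.
Augmenting path L5→R1→L1→R2 (+1); matched 4.
No augmenting path remains; maximum matching = 4.
König certificate: {L1, L4, L5, R5} is a vertex cover of size 4 (every listed pair touches it), so no matching can be larger.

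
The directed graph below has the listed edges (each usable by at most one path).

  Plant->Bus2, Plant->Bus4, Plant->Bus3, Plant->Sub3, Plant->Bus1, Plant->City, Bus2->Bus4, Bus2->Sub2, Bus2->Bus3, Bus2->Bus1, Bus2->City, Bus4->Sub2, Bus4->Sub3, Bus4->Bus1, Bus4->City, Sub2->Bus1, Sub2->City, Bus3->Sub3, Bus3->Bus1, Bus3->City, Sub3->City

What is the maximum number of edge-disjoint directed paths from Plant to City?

5

Assign every edge capacity 1; by Menger, the answer equals the max flow.
Path Plant→City (+1); total 1.
Path Plant→Bus2→City (+1); total 2.
Path Plant→Bus4→City (+1); total 3.
Path Plant→Bus3→City (+1); total 4.
Path Plant→Sub3→City (+1); total 5.
No residual Plant→City path; max flow = 5.
Certifying cut of size 5: {Plant→Bus2, Plant→Bus3, Plant→Bus4, Plant→City, Plant→Sub3}.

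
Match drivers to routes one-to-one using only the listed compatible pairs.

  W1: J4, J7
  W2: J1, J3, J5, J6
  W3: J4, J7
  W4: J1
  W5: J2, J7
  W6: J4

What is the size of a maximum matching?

5

Unit-capacity flow: source→left, listed edges, right→sink; max matching = max flow.
Augmenting path W1→J4 (+1); matched 1.
Augmenting path W2→J1 (+1); matched 2.
Augmenting path W3→J7 (+1); matched 3.
Augmenting path W5→J2 (+1); matched 4.
Augmenting path W4→J1→W2→J3 (+1); matched 5.
No augmenting path remains; maximum matching = 5.
König certificate: {W2, W4, W5, J4, J7} is a vertex cover of size 5 (every listed pair touches it), so no matching can be larger.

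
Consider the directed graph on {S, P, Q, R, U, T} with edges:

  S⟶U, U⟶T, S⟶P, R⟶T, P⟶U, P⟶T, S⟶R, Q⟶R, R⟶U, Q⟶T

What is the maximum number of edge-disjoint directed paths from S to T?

3

Assign every edge capacity 1; by Menger, the answer equals the max flow.
Path S→P→T (+1); total 1.
Path S→R→T (+1); total 2.
Path S→U→T (+1); total 3.
No residual S→T path; max flow = 3.
Certifying cut of size 3: {S→P, S→R, S→U}.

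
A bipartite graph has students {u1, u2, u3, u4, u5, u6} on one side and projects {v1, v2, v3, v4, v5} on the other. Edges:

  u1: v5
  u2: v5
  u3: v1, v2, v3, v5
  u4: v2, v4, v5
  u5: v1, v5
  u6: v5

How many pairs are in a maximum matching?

Unit-capacity flow: source→left, listed edges, right→sink; max matching = max flow.
Augmenting path u1→v5 (+1); matched 1.
Augmenting path u3→v1 (+1); matched 2.
Augmenting path u4→v2 (+1); matched 3.
Augmenting path u5→v1→u3→v3 (+1); matched 4.
No augmenting path remains; maximum matching = 4.
König certificate: {u3, u4, u5, v5} is a vertex cover of size 4 (every listed pair touches it), so no matching can be larger.

4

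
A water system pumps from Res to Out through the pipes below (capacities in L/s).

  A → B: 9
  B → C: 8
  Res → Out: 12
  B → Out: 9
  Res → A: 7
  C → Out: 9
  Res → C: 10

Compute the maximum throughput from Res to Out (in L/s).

Augment Res→Out: bottleneck 12, flow now 12.
Augment Res→C→Out: bottleneck 9, flow now 21.
Augment Res→A→B→Out: bottleneck 7, flow now 28.
No augmenting path remains; maximum flow = 28.
In the residual graph, reachable from Res: {Res, C}.
Min-cut edges: Res→A (7), Res→Out (12), C→Out (9); capacity 7 + 12 + 9 = 28.
This cut is saturated, so no flow can exceed 28.

28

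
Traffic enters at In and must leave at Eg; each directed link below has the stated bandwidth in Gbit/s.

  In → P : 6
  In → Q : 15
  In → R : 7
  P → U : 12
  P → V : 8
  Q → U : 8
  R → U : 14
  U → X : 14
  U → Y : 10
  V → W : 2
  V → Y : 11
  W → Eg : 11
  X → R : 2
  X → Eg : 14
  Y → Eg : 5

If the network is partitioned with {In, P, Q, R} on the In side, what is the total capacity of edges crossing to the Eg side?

Edges leaving {In, P, Q, R}: P→U (12), P→V (8), Q→U (8), R→U (14).
Cut capacity = 12 + 8 + 8 + 14 = 42.

42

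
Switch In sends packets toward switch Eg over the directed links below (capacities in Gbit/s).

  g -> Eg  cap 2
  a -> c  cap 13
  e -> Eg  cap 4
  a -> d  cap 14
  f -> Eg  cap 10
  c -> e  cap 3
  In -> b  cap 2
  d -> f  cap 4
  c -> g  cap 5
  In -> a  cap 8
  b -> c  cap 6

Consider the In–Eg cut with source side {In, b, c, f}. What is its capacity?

Edges leaving {In, b, c, f}: In→a (8), c→e (3), c→g (5), f→Eg (10).
Cut capacity = 8 + 3 + 5 + 10 = 26.

26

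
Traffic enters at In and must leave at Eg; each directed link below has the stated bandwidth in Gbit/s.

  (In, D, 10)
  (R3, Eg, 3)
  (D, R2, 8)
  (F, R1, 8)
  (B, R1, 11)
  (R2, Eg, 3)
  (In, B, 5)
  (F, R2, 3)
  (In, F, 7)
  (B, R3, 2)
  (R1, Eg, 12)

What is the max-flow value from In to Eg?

15

Augment In→B→R3→Eg: bottleneck 2, flow now 2.
Augment In→B→R1→Eg: bottleneck 3, flow now 5.
Augment In→D→R2→Eg: bottleneck 3, flow now 8.
Augment In→F→R1→Eg: bottleneck 7, flow now 15.
No augmenting path remains; maximum flow = 15.
In the residual graph, reachable from In: {In, D, R2}.
Min-cut edges: In→B (5), In→F (7), R2→Eg (3); capacity 5 + 7 + 3 = 15.
This cut is saturated, so no flow can exceed 15.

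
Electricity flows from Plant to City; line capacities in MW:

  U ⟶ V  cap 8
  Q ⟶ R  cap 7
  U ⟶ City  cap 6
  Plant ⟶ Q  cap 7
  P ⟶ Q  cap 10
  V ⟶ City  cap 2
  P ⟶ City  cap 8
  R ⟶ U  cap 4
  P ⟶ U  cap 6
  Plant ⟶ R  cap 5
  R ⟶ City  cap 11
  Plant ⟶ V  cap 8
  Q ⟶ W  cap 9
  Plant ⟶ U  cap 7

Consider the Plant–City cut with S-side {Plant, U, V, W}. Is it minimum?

No — its capacity is 20, but the minimum cut has capacity 19.

Given cut capacity: 7 + 5 + 6 + 2 = 20.
Augment Plant→R→City: bottleneck 5, flow now 5.
Augment Plant→U→City: bottleneck 6, flow now 11.
Augment Plant→V→City: bottleneck 2, flow now 13.
Augment Plant→Q→R→City: bottleneck 6, flow now 19.
No augmenting path remains; maximum flow = 19.
In the residual graph, reachable from Plant: {Plant, Q, R, U, V, W}.
Min-cut edges: R→City (11), U→City (6), V→City (2); capacity 11 + 6 + 2 = 19.
Cut capacity 20 exceeds the max flow 19, so it is not minimum.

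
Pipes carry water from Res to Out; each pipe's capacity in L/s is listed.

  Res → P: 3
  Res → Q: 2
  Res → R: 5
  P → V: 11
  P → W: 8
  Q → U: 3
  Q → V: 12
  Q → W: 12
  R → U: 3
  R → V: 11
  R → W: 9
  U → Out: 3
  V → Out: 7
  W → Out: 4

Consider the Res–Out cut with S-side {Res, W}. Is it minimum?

No — its capacity is 14, but the minimum cut has capacity 10.

Given cut capacity: 3 + 2 + 5 + 4 = 14.
Augment Res→P→V→Out: bottleneck 3, flow now 3.
Augment Res→Q→U→Out: bottleneck 2, flow now 5.
Augment Res→R→U→Out: bottleneck 1, flow now 6.
Augment Res→R→V→Out: bottleneck 4, flow now 10.
No augmenting path remains; maximum flow = 10.
In the residual graph, reachable from Res: {Res}.
Min-cut edges: Res→P (3), Res→Q (2), Res→R (5); capacity 3 + 2 + 5 = 10.
Cut capacity 14 exceeds the max flow 10, so it is not minimum.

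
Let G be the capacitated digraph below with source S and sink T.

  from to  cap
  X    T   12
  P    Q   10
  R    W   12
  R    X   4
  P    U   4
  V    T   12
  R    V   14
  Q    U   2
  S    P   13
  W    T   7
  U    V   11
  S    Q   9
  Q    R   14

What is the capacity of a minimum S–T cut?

20

Augment S→P→U→V→T: bottleneck 4, flow now 4.
Augment S→Q→R→V→T: bottleneck 8, flow now 12.
Augment S→Q→R→W→T: bottleneck 1, flow now 13.
Augment S→P→Q→R→W→T: bottleneck 5, flow now 18.
Augment S→P→Q→U→V→R→W→T: bottleneck 1, flow now 19. (uses reverse residual edge)
Augment S→P→Q→U→V→R→X→T: bottleneck 1, flow now 20. (uses reverse residual edge)
No augmenting path remains; maximum flow = 20.
By max-flow min-cut, the minimum cut capacity equals the max flow.
In the residual graph, reachable from S: {S, P, Q}.
Min-cut edges: P→U (4), Q→R (14), Q→U (2); capacity 4 + 14 + 2 = 20.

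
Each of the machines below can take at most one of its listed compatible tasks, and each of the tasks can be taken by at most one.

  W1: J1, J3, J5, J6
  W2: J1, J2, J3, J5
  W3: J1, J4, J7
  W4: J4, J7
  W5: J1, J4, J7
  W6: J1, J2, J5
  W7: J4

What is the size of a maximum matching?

Unit-capacity flow: source→left, listed edges, right→sink; max matching = max flow.
Augmenting path W1→J1 (+1); matched 1.
Augmenting path W2→J2 (+1); matched 2.
Augmenting path W3→J4 (+1); matched 3.
Augmenting path W4→J7 (+1); matched 4.
Augmenting path W6→J5 (+1); matched 5.
Augmenting path W5→J1→W1→J3 (+1); matched 6.
No augmenting path remains; maximum matching = 6.
König certificate: {W1, W2, W6, J1, J4, J7} is a vertex cover of size 6 (every listed pair touches it), so no matching can be larger.

6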